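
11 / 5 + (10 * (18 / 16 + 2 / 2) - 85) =-1231 / 20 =-61.55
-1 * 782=-782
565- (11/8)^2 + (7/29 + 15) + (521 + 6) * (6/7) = 13382605/12992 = 1030.07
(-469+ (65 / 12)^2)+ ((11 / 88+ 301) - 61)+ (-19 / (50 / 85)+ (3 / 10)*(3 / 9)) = -166849 / 720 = -231.73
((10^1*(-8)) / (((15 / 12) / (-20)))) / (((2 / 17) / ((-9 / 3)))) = -32640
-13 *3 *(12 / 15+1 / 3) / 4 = -221 / 20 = -11.05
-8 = -8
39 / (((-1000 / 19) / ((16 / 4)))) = -741 / 250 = -2.96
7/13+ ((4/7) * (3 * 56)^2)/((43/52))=10902829/559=19504.17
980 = 980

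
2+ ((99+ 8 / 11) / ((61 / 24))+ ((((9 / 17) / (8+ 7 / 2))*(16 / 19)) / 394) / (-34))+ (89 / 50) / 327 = 41.24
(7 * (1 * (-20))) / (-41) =140 / 41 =3.41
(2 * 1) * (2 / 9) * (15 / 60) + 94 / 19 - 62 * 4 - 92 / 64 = -668621 / 2736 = -244.38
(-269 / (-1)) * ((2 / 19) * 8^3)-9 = 14488.68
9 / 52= 0.17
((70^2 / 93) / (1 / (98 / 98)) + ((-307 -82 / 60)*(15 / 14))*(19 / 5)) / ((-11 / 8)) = 31321034 / 35805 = 874.77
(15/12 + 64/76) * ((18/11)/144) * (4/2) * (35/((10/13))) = 14469/6688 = 2.16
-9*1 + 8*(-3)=-33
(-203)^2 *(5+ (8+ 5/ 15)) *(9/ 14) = 353220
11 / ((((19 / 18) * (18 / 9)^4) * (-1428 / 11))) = -363 / 72352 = -0.01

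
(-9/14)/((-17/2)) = 9/119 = 0.08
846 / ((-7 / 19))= -16074 / 7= -2296.29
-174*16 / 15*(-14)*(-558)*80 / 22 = -57996288 / 11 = -5272389.82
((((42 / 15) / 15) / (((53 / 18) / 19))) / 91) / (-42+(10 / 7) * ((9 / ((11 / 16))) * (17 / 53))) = -2926 / 7958275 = -0.00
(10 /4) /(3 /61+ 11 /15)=4575 /1432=3.19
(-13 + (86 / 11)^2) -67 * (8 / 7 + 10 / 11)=-75685 / 847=-89.36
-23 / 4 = -5.75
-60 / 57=-20 / 19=-1.05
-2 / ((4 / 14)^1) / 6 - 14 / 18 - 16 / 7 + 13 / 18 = -3.51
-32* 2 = -64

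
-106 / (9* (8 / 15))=-265 / 12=-22.08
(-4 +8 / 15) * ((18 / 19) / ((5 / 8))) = -2496 / 475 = -5.25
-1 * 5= -5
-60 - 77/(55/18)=-426/5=-85.20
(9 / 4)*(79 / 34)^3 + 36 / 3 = 6323943 / 157216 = 40.22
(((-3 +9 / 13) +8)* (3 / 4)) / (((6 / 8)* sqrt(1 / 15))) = 74* sqrt(15) / 13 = 22.05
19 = 19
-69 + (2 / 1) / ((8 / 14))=-65.50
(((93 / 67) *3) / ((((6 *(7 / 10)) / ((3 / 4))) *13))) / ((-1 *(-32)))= 1395 / 780416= 0.00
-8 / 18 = -4 / 9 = -0.44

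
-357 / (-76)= 357 / 76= 4.70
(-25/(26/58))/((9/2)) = -1450/117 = -12.39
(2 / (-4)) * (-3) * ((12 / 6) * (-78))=-234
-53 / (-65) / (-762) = -53 / 49530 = -0.00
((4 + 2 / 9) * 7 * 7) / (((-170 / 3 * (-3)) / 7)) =6517 / 765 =8.52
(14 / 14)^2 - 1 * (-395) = 396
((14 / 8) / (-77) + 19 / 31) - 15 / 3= -6015 / 1364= -4.41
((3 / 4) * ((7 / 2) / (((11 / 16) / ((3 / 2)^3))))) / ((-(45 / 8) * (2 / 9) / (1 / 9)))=-63 / 55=-1.15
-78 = -78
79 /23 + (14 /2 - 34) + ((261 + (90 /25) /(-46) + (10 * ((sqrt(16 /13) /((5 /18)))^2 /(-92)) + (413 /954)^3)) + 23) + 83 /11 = 3801609706393969 /14278382169480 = 266.25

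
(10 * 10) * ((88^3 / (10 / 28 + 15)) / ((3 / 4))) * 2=1526497280 / 129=11833312.25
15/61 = 0.25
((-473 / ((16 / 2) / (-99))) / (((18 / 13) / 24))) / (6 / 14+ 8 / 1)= 1420419 / 118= 12037.45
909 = 909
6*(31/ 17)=186/ 17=10.94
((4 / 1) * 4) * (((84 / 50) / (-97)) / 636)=-56 / 128525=-0.00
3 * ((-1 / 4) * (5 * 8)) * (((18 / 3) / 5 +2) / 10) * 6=-288 / 5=-57.60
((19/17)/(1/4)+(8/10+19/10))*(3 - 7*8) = -380.04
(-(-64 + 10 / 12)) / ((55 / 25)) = 1895 / 66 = 28.71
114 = 114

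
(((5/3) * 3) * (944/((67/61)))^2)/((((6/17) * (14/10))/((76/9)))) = 53552060454400/848421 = 63119678.15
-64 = -64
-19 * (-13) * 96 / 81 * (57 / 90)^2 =713336 / 6075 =117.42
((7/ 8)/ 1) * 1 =7/ 8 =0.88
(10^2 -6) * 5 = 470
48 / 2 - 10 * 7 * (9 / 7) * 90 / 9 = -876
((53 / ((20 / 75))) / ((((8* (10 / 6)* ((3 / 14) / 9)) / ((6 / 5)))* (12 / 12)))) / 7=4293 / 40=107.32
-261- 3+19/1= -245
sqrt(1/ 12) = 0.29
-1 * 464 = -464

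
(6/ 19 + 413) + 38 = 8575/ 19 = 451.32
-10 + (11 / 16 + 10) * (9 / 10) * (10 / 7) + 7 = 1203 / 112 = 10.74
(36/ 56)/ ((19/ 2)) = 0.07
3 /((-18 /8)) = -4 /3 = -1.33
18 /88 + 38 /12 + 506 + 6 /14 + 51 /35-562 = -234433 /4620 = -50.74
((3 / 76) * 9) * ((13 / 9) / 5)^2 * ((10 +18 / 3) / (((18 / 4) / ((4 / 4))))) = 1352 / 12825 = 0.11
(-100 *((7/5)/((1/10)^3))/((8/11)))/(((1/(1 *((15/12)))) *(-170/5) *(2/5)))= 1203125/68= 17693.01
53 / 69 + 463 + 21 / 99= 117387 / 253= 463.98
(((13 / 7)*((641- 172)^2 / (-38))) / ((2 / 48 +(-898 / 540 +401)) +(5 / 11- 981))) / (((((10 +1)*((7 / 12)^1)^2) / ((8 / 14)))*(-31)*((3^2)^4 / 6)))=-11491840 / 137951914653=-0.00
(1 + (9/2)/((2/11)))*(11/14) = 20.23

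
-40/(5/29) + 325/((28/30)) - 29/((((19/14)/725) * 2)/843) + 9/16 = -13895426299/2128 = -6529805.59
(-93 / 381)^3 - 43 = -88110260 / 2048383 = -43.01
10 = 10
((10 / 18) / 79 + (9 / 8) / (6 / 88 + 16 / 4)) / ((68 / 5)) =360895 / 17308584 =0.02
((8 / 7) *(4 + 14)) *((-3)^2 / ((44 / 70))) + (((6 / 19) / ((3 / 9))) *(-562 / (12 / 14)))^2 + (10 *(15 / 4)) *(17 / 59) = 386142.48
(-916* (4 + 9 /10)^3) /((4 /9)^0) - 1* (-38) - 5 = -26933371 /250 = -107733.48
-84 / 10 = -42 / 5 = -8.40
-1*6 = -6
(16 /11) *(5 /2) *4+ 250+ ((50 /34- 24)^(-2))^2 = 62616399436841 /236694289931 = 264.55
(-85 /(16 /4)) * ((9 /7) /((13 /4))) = -765 /91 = -8.41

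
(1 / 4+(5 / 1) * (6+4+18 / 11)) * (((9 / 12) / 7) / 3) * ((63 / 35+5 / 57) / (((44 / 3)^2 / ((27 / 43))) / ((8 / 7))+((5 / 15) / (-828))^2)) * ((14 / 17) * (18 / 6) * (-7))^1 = -7467850038852 / 32858216214725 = -0.23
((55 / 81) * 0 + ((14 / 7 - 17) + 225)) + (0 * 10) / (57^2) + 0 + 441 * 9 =4179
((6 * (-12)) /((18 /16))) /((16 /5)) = -20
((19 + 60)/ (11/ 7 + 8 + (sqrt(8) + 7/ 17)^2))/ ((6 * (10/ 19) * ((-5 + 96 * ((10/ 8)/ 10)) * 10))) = 1556868721/ 75953259120 - 361346237 * sqrt(2)/ 189883147800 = 0.02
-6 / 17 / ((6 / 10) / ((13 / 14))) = -65 / 119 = -0.55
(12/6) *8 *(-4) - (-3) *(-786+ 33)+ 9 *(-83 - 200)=-4870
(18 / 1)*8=144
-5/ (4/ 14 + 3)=-35/ 23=-1.52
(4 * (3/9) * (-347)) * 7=-9716/3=-3238.67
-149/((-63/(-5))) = -11.83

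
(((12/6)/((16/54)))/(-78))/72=-1/832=-0.00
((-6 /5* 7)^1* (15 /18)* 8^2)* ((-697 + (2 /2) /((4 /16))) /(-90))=-17248 /5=-3449.60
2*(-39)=-78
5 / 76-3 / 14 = -79 / 532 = -0.15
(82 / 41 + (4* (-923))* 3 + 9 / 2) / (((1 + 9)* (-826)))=22139 / 16520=1.34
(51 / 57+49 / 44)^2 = 2819041 / 698896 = 4.03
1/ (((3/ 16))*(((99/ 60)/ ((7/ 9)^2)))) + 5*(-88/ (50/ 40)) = -2807008/ 8019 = -350.04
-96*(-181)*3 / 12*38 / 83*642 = 1276821.98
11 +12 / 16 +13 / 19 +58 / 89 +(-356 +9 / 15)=-11577063 / 33820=-342.31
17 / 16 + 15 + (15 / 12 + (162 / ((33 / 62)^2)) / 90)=229089 / 9680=23.67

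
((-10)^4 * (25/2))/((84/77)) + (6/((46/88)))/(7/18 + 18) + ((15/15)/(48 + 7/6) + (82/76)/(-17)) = 498718263739679/4352428230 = 114583.91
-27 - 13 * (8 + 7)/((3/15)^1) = -1002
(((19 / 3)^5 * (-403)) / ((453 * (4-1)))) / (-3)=997867897 / 990711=1007.22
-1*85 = -85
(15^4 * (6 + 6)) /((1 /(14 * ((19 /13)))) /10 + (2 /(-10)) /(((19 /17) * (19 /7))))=-6140610000 /617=-9952366.29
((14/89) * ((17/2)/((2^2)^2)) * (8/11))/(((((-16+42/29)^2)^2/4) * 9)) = 84166439/139715635157208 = 0.00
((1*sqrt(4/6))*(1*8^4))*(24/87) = 922.58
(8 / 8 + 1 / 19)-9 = -151 / 19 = -7.95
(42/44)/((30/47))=329/220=1.50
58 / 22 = 29 / 11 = 2.64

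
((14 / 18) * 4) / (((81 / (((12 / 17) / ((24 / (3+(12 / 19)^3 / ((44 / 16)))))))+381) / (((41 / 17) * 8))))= 714083552 / 15129569475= 0.05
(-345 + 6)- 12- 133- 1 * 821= -1305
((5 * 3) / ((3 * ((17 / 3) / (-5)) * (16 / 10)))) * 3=-1125 / 136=-8.27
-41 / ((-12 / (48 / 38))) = 82 / 19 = 4.32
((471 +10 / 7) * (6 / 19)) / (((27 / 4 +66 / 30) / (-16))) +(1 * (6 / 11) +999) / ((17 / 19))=3786056055 / 4451909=850.43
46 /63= 0.73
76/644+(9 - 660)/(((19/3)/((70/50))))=-2199226/15295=-143.79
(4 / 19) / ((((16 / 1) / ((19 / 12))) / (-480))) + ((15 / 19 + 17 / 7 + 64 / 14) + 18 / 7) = 48 / 133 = 0.36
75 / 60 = 5 / 4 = 1.25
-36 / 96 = -3 / 8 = -0.38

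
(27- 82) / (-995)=11 / 199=0.06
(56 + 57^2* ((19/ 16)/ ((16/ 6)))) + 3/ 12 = 192393/ 128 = 1503.07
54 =54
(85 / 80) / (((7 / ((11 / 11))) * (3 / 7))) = 0.35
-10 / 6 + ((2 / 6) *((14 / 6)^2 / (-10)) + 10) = 2201 / 270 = 8.15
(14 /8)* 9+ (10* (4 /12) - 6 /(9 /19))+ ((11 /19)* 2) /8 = 374 /57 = 6.56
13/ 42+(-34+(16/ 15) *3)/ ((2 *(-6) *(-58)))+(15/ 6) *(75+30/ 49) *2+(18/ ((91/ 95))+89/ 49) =147390167/ 369460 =398.93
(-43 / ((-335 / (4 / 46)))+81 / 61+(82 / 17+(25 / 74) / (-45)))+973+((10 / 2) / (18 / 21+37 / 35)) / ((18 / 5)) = 289685180934 / 295633145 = 979.88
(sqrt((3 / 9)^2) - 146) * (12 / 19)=-92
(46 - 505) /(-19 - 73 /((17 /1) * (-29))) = 24.35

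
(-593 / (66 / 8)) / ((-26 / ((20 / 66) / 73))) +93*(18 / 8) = 865054297 / 4133844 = 209.26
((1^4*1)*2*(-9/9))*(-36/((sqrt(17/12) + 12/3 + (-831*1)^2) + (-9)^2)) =596718144/5723902767775- 144*sqrt(51)/5723902767775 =0.00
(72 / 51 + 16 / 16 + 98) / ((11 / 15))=25605 / 187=136.93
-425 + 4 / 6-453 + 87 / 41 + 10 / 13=-1398233 / 1599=-874.44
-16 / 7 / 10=-8 / 35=-0.23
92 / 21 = 4.38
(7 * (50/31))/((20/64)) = 1120/31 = 36.13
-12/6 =-2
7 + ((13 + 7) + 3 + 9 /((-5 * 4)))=591 /20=29.55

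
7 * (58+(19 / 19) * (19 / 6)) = 2569 / 6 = 428.17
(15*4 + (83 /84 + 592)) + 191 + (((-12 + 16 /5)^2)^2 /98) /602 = 93371097413 /110617500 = 844.09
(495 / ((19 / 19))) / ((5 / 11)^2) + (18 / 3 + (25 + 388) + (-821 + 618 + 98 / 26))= 2615.57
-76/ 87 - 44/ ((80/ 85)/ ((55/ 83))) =-920027/ 28884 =-31.85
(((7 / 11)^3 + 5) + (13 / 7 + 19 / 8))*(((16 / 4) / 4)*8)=707335 / 9317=75.92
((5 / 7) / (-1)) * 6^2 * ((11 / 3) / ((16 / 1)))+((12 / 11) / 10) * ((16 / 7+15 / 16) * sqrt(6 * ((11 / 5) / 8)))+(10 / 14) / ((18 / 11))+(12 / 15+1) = -4607 / 1260+1083 * sqrt(165) / 30800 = -3.20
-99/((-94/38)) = 1881/47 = 40.02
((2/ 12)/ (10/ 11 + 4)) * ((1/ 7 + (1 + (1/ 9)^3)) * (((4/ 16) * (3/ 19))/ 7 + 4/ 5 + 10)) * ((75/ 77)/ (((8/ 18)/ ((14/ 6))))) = 2.15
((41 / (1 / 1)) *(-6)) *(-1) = 246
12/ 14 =6/ 7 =0.86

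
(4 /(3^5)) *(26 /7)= 104 /1701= 0.06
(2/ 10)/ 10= 0.02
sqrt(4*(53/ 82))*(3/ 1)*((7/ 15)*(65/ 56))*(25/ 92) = 325*sqrt(4346)/ 30176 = 0.71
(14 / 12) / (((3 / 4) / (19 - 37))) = -28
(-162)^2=26244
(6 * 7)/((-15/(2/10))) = -14/25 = -0.56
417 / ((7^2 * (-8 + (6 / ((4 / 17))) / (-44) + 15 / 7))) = -36696 / 27755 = -1.32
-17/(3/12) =-68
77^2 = 5929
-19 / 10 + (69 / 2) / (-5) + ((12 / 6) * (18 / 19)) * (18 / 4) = -26 / 95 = -0.27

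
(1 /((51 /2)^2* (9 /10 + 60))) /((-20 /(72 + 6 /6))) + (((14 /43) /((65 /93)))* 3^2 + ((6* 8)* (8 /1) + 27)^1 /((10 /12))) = 2202107911838 /4427305155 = 497.39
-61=-61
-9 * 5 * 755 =-33975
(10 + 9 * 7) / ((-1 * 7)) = -73 / 7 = -10.43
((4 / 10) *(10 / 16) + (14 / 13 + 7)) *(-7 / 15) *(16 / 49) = -1732 / 1365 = -1.27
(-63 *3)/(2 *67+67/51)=-1.40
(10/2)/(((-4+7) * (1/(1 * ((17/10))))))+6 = 53/6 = 8.83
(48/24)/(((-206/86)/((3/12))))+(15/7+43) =44.93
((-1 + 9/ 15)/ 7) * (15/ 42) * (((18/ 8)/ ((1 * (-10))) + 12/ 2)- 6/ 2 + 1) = -151/ 1960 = -0.08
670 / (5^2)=134 / 5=26.80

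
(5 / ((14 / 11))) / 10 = 11 / 28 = 0.39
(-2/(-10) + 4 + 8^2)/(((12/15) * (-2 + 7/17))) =-5797/108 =-53.68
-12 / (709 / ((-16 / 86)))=96 / 30487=0.00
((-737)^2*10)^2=29503256256100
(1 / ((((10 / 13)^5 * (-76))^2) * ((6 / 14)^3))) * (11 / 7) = 74305727106611 / 1559520000000000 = 0.05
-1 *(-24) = 24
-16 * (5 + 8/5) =-528/5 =-105.60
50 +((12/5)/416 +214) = 137283/520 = 264.01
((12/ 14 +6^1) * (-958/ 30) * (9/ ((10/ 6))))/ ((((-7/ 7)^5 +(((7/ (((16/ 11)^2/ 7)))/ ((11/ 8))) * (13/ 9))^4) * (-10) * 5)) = 0.00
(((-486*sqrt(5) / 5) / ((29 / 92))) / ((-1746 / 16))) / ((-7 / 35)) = -39744*sqrt(5) / 2813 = -31.59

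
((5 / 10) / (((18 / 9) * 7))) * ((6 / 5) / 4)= 3 / 280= 0.01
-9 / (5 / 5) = -9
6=6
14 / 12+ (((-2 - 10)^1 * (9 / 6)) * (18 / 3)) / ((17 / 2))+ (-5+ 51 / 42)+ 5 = -10.32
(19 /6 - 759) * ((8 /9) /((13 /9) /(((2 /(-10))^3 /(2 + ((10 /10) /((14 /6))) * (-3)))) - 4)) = 126980 /25131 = 5.05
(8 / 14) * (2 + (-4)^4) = 147.43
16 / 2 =8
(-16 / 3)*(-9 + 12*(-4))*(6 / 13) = 1824 / 13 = 140.31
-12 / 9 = -4 / 3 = -1.33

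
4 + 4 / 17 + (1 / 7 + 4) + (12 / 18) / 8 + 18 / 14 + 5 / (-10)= 13205 / 1428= 9.25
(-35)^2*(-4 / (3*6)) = -2450 / 9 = -272.22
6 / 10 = 3 / 5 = 0.60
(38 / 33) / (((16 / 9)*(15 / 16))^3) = 342 / 1375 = 0.25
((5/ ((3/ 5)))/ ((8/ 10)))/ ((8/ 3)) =125/ 32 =3.91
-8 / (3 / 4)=-32 / 3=-10.67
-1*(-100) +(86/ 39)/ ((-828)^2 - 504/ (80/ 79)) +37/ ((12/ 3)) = 116759261549/ 1068734628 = 109.25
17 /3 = 5.67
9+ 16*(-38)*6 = -3639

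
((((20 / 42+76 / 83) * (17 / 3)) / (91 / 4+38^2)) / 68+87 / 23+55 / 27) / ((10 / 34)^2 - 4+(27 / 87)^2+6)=748548797906957 / 280760116366611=2.67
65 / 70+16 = 16.93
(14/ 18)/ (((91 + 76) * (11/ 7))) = 49/ 16533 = 0.00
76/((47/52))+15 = 4657/47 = 99.09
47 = 47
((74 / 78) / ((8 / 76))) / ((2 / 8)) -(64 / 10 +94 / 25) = 25244 / 975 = 25.89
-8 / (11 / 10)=-80 / 11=-7.27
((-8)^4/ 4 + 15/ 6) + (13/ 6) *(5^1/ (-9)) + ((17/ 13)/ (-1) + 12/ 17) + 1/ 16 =97835599/ 95472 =1024.76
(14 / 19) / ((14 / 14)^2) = 14 / 19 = 0.74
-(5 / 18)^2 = -25 / 324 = -0.08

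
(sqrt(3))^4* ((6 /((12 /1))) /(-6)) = -3 /4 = -0.75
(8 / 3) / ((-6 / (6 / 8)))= -1 / 3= -0.33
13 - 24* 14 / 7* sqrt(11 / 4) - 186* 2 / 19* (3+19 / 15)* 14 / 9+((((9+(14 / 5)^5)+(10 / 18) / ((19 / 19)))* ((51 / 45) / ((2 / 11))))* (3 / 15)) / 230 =-1068929972851 / 9217968750 - 24* sqrt(11) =-195.56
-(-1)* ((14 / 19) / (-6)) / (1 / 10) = -70 / 57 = -1.23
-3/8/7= -3/56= -0.05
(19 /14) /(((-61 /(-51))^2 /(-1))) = -49419 /52094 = -0.95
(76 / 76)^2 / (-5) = -1 / 5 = -0.20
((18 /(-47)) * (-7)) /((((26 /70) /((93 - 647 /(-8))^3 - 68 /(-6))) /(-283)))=-1679489742147105 /156416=-10737327013.52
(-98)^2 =9604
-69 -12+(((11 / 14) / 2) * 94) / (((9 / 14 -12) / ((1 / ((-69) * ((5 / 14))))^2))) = -1533024307 / 18924975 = -81.01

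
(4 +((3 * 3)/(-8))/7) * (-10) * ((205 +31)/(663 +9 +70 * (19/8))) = -253700/23471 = -10.81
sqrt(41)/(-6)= -sqrt(41)/6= -1.07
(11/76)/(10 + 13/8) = 22/1767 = 0.01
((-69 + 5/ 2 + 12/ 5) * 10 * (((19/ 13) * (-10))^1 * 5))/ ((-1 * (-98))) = 304475/ 637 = 477.98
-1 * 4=-4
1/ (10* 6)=1/ 60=0.02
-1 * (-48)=48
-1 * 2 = -2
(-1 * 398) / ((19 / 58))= -1214.95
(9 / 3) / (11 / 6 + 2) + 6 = 156 / 23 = 6.78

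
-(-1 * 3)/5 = 3/5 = 0.60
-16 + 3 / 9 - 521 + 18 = -1556 / 3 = -518.67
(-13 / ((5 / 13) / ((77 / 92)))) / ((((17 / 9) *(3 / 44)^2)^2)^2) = -45702383508733952 / 9604915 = -4758228834.79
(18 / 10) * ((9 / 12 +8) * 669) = 42147 / 4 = 10536.75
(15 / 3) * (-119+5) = -570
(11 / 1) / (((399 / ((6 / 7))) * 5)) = 22 / 4655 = 0.00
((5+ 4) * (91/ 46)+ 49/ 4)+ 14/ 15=42763/ 1380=30.99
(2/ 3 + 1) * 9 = 15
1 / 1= 1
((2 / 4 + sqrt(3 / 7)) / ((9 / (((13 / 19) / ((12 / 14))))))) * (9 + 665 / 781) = 350077 / 801306 + 50011 * sqrt(21) / 400653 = 1.01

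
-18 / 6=-3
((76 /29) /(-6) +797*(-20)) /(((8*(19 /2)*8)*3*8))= -693409 /634752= -1.09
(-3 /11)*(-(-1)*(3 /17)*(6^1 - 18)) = 108 /187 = 0.58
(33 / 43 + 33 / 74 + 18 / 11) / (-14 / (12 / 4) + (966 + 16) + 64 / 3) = 299241 / 104865992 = 0.00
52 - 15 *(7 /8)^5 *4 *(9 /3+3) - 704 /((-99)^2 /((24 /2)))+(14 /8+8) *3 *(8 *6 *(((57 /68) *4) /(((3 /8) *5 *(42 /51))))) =124122153703 /42577920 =2915.18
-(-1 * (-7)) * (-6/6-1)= 14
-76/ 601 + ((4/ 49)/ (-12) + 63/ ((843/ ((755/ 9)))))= 50776584/ 8275169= 6.14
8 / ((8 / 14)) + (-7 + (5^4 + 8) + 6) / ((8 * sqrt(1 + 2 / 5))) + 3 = 17 + 79 * sqrt(35) / 7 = 83.77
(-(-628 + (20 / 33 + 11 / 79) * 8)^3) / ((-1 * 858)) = -2132273897176959904 / 7601168950947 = -280519.21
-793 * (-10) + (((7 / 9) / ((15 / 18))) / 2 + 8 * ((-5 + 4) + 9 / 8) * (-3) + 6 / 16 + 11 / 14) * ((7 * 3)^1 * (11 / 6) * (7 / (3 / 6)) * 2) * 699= -20527373 / 20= -1026368.65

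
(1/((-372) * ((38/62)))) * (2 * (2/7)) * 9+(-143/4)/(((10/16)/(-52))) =1977961/665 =2974.38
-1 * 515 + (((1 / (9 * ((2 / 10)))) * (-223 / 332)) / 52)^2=-12432974965415 / 24141701376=-515.00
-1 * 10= -10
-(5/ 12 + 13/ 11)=-211/ 132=-1.60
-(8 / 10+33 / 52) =-373 / 260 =-1.43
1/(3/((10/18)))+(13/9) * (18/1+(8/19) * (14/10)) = 69349/2565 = 27.04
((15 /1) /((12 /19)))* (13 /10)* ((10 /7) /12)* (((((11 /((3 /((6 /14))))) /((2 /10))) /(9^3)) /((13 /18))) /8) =5225 /762048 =0.01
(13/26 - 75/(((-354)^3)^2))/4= 327995829592391/2623966636739328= 0.12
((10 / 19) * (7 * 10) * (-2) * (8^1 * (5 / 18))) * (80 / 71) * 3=-2240000 / 4047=-553.50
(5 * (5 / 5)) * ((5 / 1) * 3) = 75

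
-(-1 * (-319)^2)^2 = -10355301121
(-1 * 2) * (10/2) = -10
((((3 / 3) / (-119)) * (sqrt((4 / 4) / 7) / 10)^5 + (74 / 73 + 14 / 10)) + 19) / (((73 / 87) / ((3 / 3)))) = 679992 / 26645-87 * sqrt(7) / 297964100000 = 25.52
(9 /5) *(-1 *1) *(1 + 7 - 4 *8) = 216 /5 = 43.20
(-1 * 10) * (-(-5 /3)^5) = -31250 /243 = -128.60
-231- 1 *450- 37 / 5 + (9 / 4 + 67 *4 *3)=2357 / 20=117.85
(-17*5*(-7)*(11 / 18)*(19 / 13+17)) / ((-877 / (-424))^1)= 111003200 / 34203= 3245.42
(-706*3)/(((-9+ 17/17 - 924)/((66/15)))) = 11649/1165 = 10.00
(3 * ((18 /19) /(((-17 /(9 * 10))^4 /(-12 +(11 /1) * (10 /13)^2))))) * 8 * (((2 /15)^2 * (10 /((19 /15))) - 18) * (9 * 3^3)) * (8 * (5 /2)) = 43377503483289600000 /5095532689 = 8512849613.73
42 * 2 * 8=672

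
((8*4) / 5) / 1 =32 / 5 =6.40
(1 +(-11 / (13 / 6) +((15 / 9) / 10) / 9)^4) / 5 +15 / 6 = 133.64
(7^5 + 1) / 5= 16808 / 5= 3361.60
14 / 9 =1.56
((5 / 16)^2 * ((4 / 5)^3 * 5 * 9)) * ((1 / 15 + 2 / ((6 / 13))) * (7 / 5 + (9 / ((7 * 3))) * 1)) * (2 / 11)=576 / 175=3.29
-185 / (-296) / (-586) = -5 / 4688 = -0.00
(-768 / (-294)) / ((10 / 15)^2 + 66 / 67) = 38592 / 21119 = 1.83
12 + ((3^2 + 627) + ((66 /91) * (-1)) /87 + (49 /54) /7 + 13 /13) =92503679 /142506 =649.12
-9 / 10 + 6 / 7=-3 / 70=-0.04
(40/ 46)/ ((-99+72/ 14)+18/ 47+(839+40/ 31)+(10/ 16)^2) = 13054720/ 11217761641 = 0.00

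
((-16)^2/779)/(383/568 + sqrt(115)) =-55691264/28788000309 + 82591744 *sqrt(115)/28788000309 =0.03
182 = 182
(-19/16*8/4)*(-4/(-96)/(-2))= 19/384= 0.05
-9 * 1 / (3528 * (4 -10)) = 1 / 2352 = 0.00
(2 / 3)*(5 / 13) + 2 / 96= 173 / 624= 0.28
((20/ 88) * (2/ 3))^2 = 25/ 1089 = 0.02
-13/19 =-0.68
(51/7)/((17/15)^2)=675/119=5.67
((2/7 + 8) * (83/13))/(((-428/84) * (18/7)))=-16849/4173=-4.04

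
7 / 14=1 / 2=0.50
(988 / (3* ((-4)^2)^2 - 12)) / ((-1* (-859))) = 247 / 162351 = 0.00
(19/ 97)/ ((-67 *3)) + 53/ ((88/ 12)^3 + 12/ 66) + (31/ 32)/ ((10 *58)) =2862804410857/ 21201992373120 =0.14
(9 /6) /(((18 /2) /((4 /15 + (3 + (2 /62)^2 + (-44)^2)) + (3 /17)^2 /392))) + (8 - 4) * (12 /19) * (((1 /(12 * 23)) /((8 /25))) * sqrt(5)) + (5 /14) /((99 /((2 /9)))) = 25 * sqrt(5) /874 + 313525314171493 /970029632880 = 323.28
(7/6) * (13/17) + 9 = 1009/102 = 9.89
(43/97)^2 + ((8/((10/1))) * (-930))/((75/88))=-205295791/235225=-872.76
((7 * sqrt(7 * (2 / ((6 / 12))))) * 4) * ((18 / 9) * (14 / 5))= 1568 * sqrt(7) / 5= 829.71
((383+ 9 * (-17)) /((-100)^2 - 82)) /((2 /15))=575 /3306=0.17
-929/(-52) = 929/52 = 17.87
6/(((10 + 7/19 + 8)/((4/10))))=228/1745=0.13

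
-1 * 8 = -8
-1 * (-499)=499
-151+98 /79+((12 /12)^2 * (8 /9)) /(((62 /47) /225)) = 4539 /2449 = 1.85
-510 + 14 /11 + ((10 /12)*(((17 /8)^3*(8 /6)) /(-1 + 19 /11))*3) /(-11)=-34652039 /67584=-512.73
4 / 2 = 2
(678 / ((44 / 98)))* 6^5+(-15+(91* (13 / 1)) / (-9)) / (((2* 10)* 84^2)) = 82026298038191 / 6985440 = 11742466.91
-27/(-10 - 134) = 3/16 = 0.19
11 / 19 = 0.58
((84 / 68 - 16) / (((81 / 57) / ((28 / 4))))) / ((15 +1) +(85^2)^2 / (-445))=424441 / 684480537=0.00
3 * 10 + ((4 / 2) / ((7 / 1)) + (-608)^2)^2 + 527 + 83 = 6695932553860 / 49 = 136651684772.65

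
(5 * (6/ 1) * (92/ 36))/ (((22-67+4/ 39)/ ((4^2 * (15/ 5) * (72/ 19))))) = -10333440/ 33269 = -310.60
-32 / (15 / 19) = -608 / 15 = -40.53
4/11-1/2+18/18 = 19/22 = 0.86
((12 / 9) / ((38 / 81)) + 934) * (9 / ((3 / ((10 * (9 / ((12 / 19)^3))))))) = 4016125 / 4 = 1004031.25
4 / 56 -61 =-853 / 14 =-60.93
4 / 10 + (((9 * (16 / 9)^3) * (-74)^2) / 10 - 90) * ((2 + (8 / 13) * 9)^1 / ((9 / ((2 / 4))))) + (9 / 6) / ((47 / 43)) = 51495595529 / 4454190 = 11561.16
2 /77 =0.03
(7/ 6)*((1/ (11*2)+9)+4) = 2009/ 132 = 15.22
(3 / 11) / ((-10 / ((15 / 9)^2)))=-5 / 66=-0.08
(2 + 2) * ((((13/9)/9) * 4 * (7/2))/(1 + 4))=728/405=1.80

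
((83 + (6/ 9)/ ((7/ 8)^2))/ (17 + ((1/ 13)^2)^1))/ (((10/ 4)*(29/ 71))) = 147935671/ 30629655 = 4.83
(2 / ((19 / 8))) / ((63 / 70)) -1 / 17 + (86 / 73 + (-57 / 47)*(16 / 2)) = -76272503 / 9973917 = -7.65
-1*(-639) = 639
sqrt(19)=4.36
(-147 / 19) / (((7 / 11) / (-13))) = 3003 / 19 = 158.05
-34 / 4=-17 / 2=-8.50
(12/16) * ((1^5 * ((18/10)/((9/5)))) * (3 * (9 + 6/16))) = 675/32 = 21.09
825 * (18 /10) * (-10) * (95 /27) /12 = -26125 /6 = -4354.17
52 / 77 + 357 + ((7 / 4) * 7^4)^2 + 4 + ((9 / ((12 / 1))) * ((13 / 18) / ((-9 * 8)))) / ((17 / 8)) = 9983727246461 / 565488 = 17655064.73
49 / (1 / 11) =539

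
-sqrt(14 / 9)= -sqrt(14) / 3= -1.25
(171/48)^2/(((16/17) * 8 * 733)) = 55233/24018944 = 0.00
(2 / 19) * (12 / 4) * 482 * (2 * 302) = 1746768 / 19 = 91935.16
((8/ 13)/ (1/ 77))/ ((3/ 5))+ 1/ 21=7191/ 91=79.02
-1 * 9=-9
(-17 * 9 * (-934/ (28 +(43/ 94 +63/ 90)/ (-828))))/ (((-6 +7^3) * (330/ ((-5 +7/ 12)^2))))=72321011193/ 80782469504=0.90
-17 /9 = -1.89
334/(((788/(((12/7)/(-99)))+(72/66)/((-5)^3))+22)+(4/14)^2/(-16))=-90013000/12258211227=-0.01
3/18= 1/6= 0.17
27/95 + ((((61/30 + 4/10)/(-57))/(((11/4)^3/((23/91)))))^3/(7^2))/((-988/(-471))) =1273411081908048318701162759/4480520473401589125392758875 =0.28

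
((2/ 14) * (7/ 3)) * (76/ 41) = 0.62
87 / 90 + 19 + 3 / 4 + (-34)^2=70603 / 60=1176.72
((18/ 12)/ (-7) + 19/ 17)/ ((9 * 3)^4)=215/ 126482958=0.00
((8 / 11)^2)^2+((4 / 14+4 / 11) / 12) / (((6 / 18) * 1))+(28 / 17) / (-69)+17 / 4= 2244806897 / 480869004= 4.67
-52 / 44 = -13 / 11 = -1.18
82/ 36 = 41/ 18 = 2.28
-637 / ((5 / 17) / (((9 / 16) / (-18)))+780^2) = -1547 / 1477520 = -0.00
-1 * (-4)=4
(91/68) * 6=273/34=8.03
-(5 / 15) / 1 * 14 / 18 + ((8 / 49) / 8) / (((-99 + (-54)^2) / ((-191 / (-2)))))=-214145 / 828198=-0.26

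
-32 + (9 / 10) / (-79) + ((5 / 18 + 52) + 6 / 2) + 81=370667 / 3555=104.27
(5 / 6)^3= 125 / 216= 0.58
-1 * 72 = -72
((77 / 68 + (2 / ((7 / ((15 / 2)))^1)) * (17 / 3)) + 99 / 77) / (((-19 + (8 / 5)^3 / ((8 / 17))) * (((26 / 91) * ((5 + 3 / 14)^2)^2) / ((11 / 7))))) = -594333250 / 56484101349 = -0.01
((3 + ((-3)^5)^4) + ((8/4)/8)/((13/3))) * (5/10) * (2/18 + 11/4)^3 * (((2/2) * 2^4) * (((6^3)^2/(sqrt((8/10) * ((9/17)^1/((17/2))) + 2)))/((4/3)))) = 10104394379878772847 * sqrt(14810)/77012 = 15967223918742241.91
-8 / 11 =-0.73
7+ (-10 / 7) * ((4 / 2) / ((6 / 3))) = 39 / 7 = 5.57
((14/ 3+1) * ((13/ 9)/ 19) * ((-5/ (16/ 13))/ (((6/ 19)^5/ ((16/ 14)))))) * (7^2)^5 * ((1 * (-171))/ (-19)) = -1619179109490.14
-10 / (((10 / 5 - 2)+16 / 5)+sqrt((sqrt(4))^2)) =-25 / 13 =-1.92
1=1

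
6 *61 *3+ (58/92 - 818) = 12909/46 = 280.63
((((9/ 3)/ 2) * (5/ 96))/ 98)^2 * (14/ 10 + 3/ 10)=85/ 78675968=0.00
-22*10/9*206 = -45320/9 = -5035.56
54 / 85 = 0.64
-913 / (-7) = 913 / 7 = 130.43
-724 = -724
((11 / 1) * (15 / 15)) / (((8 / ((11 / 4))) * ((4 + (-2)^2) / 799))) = 96679 / 256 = 377.65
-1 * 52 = -52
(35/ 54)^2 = 1225/ 2916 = 0.42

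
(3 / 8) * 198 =297 / 4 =74.25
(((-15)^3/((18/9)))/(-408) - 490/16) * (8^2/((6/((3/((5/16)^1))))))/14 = -23056/119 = -193.75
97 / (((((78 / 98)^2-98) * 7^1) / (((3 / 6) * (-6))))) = 99813 / 233777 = 0.43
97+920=1017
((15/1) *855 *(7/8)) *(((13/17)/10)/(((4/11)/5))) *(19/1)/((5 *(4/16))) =48783735/272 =179351.97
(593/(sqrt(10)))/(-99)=-1.89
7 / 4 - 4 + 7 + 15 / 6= 29 / 4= 7.25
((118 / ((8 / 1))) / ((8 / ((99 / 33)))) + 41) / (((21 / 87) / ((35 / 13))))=519.00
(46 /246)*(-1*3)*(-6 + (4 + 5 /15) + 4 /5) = 0.49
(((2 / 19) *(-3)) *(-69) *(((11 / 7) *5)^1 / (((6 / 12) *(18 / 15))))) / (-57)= -12650 / 2527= -5.01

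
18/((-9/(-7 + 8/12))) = 38/3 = 12.67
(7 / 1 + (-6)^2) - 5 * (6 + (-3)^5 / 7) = 186.57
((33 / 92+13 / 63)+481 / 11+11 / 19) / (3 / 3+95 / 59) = 17.19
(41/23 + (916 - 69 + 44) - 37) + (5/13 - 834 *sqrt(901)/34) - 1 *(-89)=282605/299 - 417 *sqrt(901)/17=208.88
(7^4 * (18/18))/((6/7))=16807/6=2801.17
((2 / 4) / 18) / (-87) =-1 / 3132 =-0.00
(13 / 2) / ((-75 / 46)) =-299 / 75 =-3.99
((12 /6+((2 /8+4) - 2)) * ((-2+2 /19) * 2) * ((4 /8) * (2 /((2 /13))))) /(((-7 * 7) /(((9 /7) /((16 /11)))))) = 196911 /104272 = 1.89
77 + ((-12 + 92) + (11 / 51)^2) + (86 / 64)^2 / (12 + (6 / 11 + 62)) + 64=482820200299 / 2184007680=221.07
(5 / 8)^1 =5 / 8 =0.62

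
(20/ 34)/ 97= 10/ 1649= 0.01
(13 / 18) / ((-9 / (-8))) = 0.64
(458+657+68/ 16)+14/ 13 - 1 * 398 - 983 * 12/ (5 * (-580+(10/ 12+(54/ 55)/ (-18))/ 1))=726.40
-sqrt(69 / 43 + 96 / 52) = -1.86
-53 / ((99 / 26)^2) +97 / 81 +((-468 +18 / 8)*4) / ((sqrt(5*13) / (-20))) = -24091 / 9801 +7452*sqrt(65) / 13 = 4619.08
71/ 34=2.09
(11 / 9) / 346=0.00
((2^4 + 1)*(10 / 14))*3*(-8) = -291.43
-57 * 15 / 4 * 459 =-392445 / 4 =-98111.25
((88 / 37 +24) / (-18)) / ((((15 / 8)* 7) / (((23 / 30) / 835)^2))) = -516304 / 5485156228125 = -0.00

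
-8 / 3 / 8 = -1 / 3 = -0.33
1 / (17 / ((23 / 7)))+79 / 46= 10459 / 5474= 1.91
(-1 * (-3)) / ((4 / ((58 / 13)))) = 87 / 26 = 3.35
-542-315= -857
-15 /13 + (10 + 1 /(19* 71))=155148 /17537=8.85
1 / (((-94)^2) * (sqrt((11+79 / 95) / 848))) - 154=-154+sqrt(1414835) / 1241458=-154.00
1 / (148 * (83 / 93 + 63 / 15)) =465 / 350464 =0.00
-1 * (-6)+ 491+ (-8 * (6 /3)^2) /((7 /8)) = 3223 /7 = 460.43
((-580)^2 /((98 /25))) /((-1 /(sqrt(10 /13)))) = -4205000 * sqrt(130) /637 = -75265.90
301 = 301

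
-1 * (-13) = 13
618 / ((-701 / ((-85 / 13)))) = 5.76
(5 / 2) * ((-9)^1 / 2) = -45 / 4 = -11.25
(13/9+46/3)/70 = 151/630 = 0.24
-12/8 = -3/2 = -1.50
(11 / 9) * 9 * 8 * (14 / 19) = 1232 / 19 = 64.84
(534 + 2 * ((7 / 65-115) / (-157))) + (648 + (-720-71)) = 4005091 / 10205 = 392.46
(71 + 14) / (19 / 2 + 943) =34 / 381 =0.09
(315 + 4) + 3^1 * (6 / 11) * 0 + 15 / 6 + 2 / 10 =3217 / 10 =321.70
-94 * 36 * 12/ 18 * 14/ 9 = -10528/ 3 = -3509.33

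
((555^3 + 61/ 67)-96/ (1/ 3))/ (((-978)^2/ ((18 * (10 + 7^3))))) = 2021611653835/ 1780123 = 1135658.41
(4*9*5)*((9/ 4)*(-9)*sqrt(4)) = -7290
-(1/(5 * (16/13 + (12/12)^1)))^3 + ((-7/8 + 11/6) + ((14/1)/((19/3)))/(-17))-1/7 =113274388867/165430587000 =0.68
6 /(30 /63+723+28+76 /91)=1638 /205381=0.01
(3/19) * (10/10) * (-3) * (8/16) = -9/38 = -0.24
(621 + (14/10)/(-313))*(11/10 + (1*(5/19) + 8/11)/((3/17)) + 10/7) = 57875601687/11447975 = 5055.53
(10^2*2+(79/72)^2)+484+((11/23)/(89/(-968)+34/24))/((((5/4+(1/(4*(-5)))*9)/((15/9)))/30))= 324642950657/458685504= 707.77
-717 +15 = -702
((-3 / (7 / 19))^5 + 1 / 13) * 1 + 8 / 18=-70396945442 / 1966419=-35799.57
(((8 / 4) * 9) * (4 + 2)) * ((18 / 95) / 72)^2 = 27 / 36100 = 0.00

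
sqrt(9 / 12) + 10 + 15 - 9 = 16.87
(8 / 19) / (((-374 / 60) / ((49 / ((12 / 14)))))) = -13720 / 3553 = -3.86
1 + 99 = 100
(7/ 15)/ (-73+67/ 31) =-217/ 32940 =-0.01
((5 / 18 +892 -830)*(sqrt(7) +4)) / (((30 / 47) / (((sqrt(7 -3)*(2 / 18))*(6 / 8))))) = 52687*sqrt(7) / 3240 +52687 / 810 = 108.07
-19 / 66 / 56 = -19 / 3696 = -0.01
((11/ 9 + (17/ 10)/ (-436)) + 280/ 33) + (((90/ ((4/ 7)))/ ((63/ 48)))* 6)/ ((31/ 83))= 25924642987/ 13380840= 1937.45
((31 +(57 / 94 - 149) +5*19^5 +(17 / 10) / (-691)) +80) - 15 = 2010398172238 / 162385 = 12380442.60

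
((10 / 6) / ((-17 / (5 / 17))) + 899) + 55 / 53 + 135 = 47559694 / 45951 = 1035.01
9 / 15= 3 / 5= 0.60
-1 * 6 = -6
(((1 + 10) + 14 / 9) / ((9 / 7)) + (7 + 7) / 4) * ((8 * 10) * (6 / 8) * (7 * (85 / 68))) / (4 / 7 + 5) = 2632525 / 2106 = 1250.01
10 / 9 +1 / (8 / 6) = 67 / 36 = 1.86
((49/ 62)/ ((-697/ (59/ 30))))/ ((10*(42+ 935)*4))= -2891/ 50664093600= -0.00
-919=-919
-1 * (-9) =9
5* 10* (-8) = -400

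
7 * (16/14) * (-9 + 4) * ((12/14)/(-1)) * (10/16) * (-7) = -150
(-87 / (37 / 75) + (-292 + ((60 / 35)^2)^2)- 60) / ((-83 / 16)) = 738718672 / 7373471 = 100.19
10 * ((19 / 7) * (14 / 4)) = 95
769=769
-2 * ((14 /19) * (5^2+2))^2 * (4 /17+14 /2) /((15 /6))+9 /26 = -1827495963 /797810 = -2290.64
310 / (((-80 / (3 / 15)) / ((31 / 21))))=-1.14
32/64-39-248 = -286.50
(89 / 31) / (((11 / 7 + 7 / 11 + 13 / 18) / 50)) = 6167700 / 125891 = 48.99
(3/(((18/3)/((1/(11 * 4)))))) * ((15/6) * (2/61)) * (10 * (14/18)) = 175/24156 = 0.01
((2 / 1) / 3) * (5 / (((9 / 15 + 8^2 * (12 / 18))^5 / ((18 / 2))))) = 22781250 / 115139273278249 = 0.00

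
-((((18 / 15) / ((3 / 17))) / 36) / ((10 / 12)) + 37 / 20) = -623 / 300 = -2.08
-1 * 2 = -2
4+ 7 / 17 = 75 / 17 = 4.41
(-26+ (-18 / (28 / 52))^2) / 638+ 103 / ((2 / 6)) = 441520 / 1421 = 310.71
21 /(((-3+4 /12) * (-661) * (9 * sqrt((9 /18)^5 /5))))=7 * sqrt(10) /1322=0.02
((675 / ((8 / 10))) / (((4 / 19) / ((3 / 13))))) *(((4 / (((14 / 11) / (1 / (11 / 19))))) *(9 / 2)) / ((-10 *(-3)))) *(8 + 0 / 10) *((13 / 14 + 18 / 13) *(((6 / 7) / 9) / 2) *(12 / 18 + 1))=512935875 / 463736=1106.09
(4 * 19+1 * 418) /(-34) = -247 /17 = -14.53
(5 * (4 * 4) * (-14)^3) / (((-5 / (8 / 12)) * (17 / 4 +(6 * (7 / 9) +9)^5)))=28449792 / 463428935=0.06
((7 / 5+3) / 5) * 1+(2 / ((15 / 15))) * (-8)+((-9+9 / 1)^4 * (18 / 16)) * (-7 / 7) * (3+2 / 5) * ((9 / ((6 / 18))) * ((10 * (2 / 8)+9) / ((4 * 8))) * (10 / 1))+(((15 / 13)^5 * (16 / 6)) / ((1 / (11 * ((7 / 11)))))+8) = 288284846 / 9282325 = 31.06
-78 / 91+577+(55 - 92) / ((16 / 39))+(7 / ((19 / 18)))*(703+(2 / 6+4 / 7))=577243 / 112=5153.96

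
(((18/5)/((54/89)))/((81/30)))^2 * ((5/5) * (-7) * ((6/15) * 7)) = -3105032/32805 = -94.65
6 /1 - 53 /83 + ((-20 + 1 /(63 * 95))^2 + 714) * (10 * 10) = 13248596695337 /118923147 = 111404.69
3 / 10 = 0.30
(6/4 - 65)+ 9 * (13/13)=-54.50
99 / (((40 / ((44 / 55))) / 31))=3069 / 50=61.38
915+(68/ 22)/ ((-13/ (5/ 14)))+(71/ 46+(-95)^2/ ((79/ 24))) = 13307304429/ 3637634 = 3658.23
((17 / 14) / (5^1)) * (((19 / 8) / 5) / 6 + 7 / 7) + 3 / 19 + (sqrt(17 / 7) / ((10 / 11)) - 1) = -26449 / 45600 + 11 * sqrt(119) / 70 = 1.13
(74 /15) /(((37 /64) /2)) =256 /15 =17.07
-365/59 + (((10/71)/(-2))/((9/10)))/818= -95394590/15419709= -6.19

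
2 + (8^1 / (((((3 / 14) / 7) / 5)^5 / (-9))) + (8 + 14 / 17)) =-3841663386395032 / 459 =-8369637007396.58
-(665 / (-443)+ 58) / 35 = -25029 / 15505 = -1.61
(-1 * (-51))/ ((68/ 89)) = 267/ 4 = 66.75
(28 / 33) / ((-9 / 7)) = -196 / 297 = -0.66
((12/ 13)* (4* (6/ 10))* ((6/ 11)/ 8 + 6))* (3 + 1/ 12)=29637/ 715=41.45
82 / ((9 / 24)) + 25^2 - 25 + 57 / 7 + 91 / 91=17384 / 21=827.81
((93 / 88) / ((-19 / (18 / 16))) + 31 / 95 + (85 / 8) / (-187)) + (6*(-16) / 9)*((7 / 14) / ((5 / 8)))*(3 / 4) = -414193 / 66880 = -6.19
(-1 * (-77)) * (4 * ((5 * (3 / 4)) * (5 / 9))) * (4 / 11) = 700 / 3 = 233.33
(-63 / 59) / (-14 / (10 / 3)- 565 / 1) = 315 / 167914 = 0.00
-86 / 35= -2.46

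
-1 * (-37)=37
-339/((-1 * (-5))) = -339/5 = -67.80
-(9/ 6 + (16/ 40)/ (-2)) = -13/ 10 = -1.30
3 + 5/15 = 10/3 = 3.33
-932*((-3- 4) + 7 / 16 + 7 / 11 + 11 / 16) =107413 / 22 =4882.41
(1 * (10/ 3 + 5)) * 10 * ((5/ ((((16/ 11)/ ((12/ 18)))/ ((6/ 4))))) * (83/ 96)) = 570625/ 2304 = 247.67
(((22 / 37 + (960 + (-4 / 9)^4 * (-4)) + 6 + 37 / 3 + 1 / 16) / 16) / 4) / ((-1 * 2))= -3801902261 / 497166336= -7.65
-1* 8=-8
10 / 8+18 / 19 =167 / 76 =2.20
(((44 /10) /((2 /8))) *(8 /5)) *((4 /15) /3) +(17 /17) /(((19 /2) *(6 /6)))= 55754 /21375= 2.61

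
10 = 10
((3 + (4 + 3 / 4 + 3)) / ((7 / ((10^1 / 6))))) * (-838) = -2144.88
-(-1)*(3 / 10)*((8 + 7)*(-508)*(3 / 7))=-6858 / 7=-979.71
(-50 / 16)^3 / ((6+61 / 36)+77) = -140625 / 390272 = -0.36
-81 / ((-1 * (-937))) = -81 / 937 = -0.09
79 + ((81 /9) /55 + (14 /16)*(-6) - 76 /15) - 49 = 13099 /660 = 19.85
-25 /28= -0.89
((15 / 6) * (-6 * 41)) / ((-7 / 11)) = 6765 / 7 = 966.43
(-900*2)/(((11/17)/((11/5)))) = -6120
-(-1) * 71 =71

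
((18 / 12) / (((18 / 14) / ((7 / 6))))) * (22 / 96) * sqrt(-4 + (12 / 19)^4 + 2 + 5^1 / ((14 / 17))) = 77 * sqrt(108060414) / 1247616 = 0.64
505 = 505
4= 4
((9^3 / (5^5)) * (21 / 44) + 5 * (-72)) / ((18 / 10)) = -5498299 / 27500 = -199.94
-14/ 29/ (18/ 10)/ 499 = -70/ 130239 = -0.00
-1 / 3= -0.33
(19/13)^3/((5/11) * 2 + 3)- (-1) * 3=358862/94471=3.80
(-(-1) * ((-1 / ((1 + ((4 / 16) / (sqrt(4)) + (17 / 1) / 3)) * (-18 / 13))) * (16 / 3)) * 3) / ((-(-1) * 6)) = 416 / 1467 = 0.28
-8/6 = -4/3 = -1.33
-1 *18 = -18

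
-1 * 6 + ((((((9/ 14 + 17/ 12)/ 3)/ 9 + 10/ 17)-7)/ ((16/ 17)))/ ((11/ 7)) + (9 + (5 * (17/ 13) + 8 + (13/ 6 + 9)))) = 18103933/ 741312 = 24.42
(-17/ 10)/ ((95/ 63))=-1071/ 950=-1.13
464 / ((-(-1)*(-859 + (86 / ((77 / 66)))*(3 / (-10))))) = -0.53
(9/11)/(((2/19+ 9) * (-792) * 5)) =-19/837320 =-0.00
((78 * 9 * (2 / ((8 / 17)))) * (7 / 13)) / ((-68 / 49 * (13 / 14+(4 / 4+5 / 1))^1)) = -167.08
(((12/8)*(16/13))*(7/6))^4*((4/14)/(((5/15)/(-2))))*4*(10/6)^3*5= -878080000/257049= -3416.00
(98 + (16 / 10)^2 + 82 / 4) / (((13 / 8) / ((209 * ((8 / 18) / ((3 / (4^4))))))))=5181755392 / 8775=590513.43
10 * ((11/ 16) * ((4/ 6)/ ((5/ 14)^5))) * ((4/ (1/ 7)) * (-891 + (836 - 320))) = -41412448/ 5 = -8282489.60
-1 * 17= -17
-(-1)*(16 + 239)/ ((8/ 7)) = 223.12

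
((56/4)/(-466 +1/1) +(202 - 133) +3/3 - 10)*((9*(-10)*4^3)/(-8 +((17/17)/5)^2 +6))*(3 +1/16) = 16731600/31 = 539729.03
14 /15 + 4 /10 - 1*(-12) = 40 /3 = 13.33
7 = 7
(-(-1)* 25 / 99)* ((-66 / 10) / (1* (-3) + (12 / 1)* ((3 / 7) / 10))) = 175 / 261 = 0.67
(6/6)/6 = 0.17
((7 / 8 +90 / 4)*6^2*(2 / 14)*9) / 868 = 15147 / 12152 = 1.25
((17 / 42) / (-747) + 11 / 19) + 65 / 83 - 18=-9918287 / 596106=-16.64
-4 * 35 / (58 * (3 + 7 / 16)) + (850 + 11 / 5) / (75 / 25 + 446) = 1.20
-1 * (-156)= 156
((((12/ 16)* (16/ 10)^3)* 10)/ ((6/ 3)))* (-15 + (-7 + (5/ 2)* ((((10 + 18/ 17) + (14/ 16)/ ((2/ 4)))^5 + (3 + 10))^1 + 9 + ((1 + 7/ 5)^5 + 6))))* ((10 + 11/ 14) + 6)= 220945100087166117591/ 993899900000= 222301159.39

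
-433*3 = -1299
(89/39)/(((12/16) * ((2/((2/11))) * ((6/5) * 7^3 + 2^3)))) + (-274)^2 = 101357330678/1350063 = 75076.00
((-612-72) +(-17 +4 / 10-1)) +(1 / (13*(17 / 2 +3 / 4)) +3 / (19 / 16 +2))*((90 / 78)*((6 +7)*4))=-26355716 / 40885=-644.63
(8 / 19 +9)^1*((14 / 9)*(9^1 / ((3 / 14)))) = 35084 / 57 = 615.51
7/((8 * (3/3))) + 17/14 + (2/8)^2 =241/112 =2.15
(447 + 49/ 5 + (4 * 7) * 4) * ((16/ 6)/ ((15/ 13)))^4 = 36967530496/ 2278125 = 16227.17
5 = 5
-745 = -745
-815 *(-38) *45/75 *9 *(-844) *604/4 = -21313479672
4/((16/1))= 1/4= 0.25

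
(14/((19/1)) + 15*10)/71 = 2.12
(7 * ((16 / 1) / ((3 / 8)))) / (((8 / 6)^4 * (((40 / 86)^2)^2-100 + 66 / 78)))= -8399994057 / 8809508978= -0.95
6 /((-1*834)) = -0.01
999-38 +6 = 967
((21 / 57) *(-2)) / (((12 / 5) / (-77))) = 2695 / 114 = 23.64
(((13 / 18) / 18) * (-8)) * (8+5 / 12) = -1313 / 486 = -2.70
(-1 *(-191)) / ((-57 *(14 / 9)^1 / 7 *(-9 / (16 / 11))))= 1528 / 627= 2.44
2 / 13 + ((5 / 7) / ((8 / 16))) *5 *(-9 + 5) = -2586 / 91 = -28.42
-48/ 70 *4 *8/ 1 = -768/ 35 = -21.94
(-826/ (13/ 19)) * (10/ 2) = -78470/ 13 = -6036.15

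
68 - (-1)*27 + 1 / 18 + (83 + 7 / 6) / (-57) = 93.58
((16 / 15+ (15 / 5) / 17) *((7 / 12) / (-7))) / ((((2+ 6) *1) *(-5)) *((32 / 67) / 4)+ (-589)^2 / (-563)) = 11957557 / 71677033020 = 0.00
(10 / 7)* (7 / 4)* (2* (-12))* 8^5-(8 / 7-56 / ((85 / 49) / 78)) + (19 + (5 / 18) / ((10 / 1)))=-42059114441 / 21420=-1963544.09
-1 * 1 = -1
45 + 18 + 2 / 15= 947 / 15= 63.13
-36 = -36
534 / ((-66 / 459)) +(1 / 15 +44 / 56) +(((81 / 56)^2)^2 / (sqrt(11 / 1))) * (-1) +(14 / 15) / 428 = -458855374 / 123585 -43046721 * sqrt(11) / 108179456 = -3714.19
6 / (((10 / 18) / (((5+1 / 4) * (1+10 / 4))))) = 3969 / 20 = 198.45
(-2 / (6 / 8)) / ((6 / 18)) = -8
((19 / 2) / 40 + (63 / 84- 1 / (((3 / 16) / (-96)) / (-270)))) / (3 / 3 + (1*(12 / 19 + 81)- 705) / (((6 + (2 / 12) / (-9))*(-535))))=-115700.84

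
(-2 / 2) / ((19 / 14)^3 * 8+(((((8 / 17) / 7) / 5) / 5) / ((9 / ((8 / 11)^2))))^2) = -73472994354375 / 1469245681941883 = -0.05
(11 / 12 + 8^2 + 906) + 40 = 12131 / 12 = 1010.92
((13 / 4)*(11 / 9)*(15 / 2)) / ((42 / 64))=2860 / 63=45.40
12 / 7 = 1.71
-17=-17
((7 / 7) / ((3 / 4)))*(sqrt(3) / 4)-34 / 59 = -34 / 59 + sqrt(3) / 3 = 0.00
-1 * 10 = -10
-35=-35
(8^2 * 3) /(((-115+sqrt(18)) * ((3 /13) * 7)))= -95680 /92449 -2496 * sqrt(2) /92449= -1.07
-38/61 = -0.62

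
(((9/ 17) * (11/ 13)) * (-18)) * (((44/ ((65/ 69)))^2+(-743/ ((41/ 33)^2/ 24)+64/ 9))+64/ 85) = 2014410161838096/ 26683059325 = 75493.97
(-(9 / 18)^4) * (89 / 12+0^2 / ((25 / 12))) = -89 / 192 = -0.46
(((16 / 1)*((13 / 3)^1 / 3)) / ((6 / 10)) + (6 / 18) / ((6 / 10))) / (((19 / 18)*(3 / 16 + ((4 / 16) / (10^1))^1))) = 168800 / 969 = 174.20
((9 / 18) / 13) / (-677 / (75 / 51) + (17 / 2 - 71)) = -25 / 339859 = -0.00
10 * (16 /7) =160 /7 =22.86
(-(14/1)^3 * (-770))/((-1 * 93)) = -2112880/93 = -22719.14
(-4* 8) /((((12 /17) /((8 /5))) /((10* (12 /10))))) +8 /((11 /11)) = -862.40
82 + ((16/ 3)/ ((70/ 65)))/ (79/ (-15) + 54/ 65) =97950/ 1211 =80.88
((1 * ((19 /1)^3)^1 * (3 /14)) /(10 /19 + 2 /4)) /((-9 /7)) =-130321 /117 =-1113.85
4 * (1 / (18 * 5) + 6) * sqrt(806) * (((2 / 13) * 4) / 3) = 8656 * sqrt(806) / 1755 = 140.03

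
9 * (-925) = -8325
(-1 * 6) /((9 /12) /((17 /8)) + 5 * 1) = -102 /91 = -1.12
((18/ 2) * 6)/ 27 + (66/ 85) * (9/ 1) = 764/ 85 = 8.99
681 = 681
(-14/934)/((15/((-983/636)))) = 0.00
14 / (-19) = -14 / 19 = -0.74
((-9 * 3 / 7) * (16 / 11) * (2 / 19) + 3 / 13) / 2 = -6843 / 38038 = -0.18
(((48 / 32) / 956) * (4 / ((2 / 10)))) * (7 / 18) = 35 / 2868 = 0.01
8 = 8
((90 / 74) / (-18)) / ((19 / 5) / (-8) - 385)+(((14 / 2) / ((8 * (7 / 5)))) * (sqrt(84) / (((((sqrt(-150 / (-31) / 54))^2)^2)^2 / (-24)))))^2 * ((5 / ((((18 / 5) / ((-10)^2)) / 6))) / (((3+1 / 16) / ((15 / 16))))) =9048473222571616965663528956 / 7799845703125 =1160083617929307.97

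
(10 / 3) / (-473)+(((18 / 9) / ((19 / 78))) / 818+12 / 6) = 22087070 / 11027049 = 2.00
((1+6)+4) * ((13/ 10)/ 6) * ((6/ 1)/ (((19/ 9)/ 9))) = 11583/ 190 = 60.96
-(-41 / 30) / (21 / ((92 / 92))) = 41 / 630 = 0.07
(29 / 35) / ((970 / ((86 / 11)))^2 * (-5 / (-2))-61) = 107242 / 4972994145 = 0.00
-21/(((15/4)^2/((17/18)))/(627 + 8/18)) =-5375944/6075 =-884.93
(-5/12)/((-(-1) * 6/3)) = -5/24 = -0.21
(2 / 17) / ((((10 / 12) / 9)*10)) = 54 / 425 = 0.13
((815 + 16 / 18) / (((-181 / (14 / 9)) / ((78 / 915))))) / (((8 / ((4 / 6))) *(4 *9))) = -668213 / 482933340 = -0.00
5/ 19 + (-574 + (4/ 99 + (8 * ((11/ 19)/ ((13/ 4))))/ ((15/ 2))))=-70119763/ 122265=-573.51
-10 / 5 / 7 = -0.29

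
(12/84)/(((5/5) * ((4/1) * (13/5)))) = 5/364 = 0.01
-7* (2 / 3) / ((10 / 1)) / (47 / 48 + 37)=-112 / 9115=-0.01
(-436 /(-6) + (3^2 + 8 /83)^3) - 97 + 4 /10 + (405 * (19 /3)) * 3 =72248776067 /8576805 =8423.74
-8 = -8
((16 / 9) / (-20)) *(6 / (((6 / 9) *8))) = -1 / 10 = -0.10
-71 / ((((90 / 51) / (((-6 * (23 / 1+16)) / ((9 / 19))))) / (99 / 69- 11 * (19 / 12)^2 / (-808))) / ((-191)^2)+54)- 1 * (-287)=9289481998026626057 / 32516498858902434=285.69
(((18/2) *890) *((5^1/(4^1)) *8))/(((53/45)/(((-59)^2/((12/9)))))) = 9410448375/53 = 177555629.72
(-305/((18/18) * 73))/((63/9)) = -305/511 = -0.60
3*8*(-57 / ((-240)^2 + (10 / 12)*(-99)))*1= -912 / 38345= -0.02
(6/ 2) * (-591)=-1773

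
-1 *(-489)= 489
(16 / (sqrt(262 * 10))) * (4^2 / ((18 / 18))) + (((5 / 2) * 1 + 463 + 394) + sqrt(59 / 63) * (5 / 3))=866.11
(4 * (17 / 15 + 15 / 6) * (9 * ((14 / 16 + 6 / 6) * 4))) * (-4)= -3924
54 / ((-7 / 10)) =-540 / 7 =-77.14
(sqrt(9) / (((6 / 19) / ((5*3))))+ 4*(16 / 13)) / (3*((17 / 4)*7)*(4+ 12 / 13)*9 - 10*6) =3833 / 101256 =0.04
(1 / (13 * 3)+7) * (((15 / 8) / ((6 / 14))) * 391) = 12018.24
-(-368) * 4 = 1472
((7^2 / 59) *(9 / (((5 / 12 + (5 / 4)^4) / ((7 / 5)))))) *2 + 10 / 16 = 41170681 / 5180200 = 7.95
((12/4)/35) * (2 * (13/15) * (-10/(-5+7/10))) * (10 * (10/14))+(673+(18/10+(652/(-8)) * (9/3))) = 9118421/21070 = 432.77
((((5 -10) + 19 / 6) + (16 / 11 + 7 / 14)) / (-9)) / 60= -1 / 4455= -0.00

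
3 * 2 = 6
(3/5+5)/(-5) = -28/25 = -1.12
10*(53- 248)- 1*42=-1992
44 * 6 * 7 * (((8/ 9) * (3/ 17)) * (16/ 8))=9856/ 17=579.76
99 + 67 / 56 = 5611 / 56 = 100.20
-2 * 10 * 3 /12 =-5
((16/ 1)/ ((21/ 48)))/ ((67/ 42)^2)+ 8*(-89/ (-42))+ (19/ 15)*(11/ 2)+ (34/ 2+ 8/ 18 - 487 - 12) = -1253585519/ 2828070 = -443.27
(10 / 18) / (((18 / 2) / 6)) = 10 / 27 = 0.37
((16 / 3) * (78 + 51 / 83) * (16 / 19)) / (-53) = -556800 / 83581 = -6.66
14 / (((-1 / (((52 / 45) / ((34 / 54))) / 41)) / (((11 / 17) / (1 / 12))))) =-288288 / 59245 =-4.87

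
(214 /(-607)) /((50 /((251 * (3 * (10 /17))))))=-161142 /51595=-3.12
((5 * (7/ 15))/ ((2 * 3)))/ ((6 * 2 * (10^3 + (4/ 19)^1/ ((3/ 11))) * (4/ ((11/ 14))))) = 209/ 32857344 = 0.00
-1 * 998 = -998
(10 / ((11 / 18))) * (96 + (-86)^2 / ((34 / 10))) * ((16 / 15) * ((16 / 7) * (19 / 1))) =321957888 / 187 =1721699.94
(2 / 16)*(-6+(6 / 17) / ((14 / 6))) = -87 / 119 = -0.73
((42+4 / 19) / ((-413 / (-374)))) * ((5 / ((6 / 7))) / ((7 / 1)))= 749870 / 23541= 31.85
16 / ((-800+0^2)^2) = 1 / 40000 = 0.00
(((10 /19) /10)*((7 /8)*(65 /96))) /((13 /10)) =175 /7296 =0.02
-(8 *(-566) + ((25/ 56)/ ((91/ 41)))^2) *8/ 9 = 4024.85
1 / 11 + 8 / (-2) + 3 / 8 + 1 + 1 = -135 / 88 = -1.53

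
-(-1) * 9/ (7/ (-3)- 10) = -27/ 37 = -0.73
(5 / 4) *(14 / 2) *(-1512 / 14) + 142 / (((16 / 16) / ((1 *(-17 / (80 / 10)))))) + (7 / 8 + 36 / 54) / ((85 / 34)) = -18692 / 15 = -1246.13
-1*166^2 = -27556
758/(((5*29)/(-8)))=-6064/145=-41.82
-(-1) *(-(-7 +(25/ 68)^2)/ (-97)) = -31743/ 448528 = -0.07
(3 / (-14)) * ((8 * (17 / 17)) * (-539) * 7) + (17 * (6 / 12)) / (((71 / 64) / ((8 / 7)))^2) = 1599882436 / 247009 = 6477.02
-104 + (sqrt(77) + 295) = sqrt(77) + 191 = 199.77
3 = 3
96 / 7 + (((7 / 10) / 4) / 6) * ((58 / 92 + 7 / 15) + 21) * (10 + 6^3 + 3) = 186984187 / 1159200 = 161.30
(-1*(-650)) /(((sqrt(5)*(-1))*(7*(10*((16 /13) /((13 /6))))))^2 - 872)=9282325 /100443404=0.09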